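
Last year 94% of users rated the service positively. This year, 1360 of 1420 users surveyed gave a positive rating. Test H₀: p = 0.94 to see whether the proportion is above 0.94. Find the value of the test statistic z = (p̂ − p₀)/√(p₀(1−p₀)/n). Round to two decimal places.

z = 2.82

p̂ = 1360/1420 = 0.95775.
Under H₀, SE = √(0.94·0.06/1420) = √(3.97183e-05) = 0.00630.
z = (0.95775 − 0.94)/0.00630 = 0.01775/0.00630 = 2.82.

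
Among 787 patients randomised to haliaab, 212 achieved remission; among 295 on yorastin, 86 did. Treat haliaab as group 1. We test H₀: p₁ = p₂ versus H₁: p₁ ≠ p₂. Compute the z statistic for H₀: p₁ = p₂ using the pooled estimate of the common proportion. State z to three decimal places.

z = -0.726

p̂₁ = 212/787 ≈ 0.26938, p̂₂ = 86/295 ≈ 0.29153.
Pooled p̂ = (212+86)/(787+295) = 298/1082 = 0.27542.
SE = √(0.199562 × 0.00466048) = 0.03050.
z = (0.26938 − 0.29153)/0.03050 = -0.02215/0.03050 = -0.726.
Two-sided p-value ≈ 2·Φ(−0.726) = 0.4677.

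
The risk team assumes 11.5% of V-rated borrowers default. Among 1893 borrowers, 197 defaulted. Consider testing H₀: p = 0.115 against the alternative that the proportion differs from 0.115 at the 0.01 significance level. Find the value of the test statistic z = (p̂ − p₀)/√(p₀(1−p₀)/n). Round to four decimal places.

p̂ = 197/1893 = 0.104068.
Standard error under H₀: √(0.115×0.885/1893) = 0.007332.
z = (0.104068 − 0.115)/0.007332 = -0.010932/0.007332 = -1.4910.
Two-sided p-value ≈ 2·Φ(−1.491) = 0.1360; since p > α = 0.01, fail to reject H₀.

z = -1.4910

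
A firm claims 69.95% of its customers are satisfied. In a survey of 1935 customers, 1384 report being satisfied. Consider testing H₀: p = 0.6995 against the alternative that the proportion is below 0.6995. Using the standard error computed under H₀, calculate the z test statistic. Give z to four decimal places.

z = 1.5107

p̂ = 1384/1935 ≈ 0.7152455.
SE = √(p₀(1−p₀)/n) = √(0.2102/1935) = 0.0104226.
z = (0.7152455 − 0.6995)/0.0104226 = 0.0157455/0.0104226 = 1.5107.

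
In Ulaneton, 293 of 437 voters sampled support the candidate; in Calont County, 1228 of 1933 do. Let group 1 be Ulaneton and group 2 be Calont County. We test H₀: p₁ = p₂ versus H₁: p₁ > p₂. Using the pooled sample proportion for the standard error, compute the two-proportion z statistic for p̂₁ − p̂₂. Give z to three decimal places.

p̂₁ = 293/437 = 0.67048, p̂₂ = 1228/1933 = 0.63528.
Pooled p̂ = (293+1228)/(437+1933) = 1521/2370 = 0.64177.
SE = √(0.229901 × 0.00280566) = 0.02540.
z = (0.67048 − 0.63528)/0.02540 = 0.03520/0.02540 = 1.386.
p-value = P(Z > 1.386) ≈ 0.0829.

z = 1.386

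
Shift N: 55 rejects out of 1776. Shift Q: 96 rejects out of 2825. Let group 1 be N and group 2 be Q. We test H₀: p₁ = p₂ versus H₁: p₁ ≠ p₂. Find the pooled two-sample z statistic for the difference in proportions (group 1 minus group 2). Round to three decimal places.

p̂₁ = 55/1776 = 0.030968, p̂₂ = 96/2825 = 0.033982.
Pooled p̂ = (55+96)/(1776+2825) = 151/4601 = 0.032819.
SE = √(p̂(1−p̂)(1/n₁+1/n₂)) = √(0.032819·0.967181·0.000917045) = √(2.91087e-05) = 0.005395.
z = (0.030968 − 0.033982)/0.005395 = -0.003014/0.005395 = -0.559.
p-value = 2·P(Z > 0.559) ≈ 0.5764.

z = -0.559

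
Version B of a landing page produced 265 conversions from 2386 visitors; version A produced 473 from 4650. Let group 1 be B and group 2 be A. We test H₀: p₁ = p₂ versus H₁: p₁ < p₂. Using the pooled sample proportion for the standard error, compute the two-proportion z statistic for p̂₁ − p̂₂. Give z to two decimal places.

p̂₁ = 265/2386 = 0.11106, p̂₂ = 473/4650 = 0.10172.
Pooled p̂ = (265+473)/(2386+4650) = 738/7036 = 0.10489.
SE = √(p̂(1−p̂)(1/n₁+1/n₂)) = √(0.10489·0.89511·0.000634165) = √(5.95401e-05) = 0.00772.
z = (0.11106 − 0.10172)/0.00772 = 0.00934/0.00772 = 1.21.
p-value = P(Z < 1.211) ≈ 0.8870.

z = 1.21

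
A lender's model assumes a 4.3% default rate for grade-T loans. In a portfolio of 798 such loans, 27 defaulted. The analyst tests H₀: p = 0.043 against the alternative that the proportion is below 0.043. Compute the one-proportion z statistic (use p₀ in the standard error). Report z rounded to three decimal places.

p̂ = 27/798 = 0.033835.
Under H₀, SE = √(0.043·0.957/798) = √(5.15677e-05) = 0.007181.
z = (0.033835 − 0.043)/0.007181 = -0.009165/0.007181 = -1.276.

z = -1.276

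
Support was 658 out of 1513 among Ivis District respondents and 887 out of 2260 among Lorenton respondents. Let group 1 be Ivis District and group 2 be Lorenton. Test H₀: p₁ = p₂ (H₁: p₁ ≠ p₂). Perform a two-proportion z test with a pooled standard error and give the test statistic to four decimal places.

p̂₁ = 658/1513 ≈ 0.4348976, p̂₂ = 887/2260 ≈ 0.3924779.
Pooled p̂ = (658+887)/(1513+2260) = 1545/3773 = 0.4094885.
SE = √(p̂(1−p̂)(1/n₁+1/n₂)) = √(0.4094885·0.5905115·0.00110342) = √(0.000266815) = 0.0163345.
z = (0.4348976 − 0.3924779)/0.0163345 = 0.0424197/0.0163345 = 2.5969.
p-value = 2·P(Z > 2.597) ≈ 0.0094.

z = 2.5969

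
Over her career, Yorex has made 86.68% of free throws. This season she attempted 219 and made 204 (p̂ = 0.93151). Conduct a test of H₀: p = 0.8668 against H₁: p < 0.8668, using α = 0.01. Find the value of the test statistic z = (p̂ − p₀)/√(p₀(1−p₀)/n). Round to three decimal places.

p̂ = 204/219 = 0.93151.
Standard error under H₀: √(0.8668×0.1332/219) = 0.02296.
z = (0.93151 − 0.8668)/0.02296 = 0.06471/0.02296 = 2.818.
p-value = P(Z < 2.818) ≈ 0.9976; since p > α = 0.01, fail to reject H₀.

z = 2.818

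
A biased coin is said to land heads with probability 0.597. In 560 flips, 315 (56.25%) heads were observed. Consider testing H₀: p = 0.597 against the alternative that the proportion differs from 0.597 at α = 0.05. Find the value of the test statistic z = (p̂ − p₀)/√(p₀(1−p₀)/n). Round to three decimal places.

p̂ = 315/560 = 0.56250.
Standard error under H₀: √(0.597×0.403/560) = 0.02073.
z = (0.56250 − 0.597)/0.02073 = -0.03450/0.02073 = -1.664.
p-value = 2·P(Z > 1.664) ≈ 0.0960, so at α = 0.05 we fail to reject H₀.

z = -1.664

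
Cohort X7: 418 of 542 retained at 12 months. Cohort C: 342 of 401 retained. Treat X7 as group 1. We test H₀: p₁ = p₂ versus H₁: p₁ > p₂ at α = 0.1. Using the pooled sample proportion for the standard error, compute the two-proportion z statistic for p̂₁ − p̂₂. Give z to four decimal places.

z = -3.1344

p̂₁ = 418/542 ≈ 0.771218, p̂₂ = 342/401 ≈ 0.852868.
Pooled p̂ = (418+342)/(542+401) = 760/943 = 0.805938.
SE = √(p̂(1−p̂)(1/n₁+1/n₂)) = √(0.805938·0.194062·0.00433878) = √(0.000678593) = 0.026050.
z = (0.771218 − 0.852868)/0.026050 = -0.081650/0.026050 = -3.1344.
p-value = P(Z > -3.134) ≈ 0.9991, so at α = 0.1 we fail to reject H₀.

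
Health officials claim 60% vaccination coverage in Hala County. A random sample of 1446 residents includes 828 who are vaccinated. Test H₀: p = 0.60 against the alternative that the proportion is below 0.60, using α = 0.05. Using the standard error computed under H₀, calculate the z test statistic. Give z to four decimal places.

z = -2.1257

p̂ = 828/1446 ≈ 0.572614.
SE = √(p₀(1−p₀)/n) = √(0.24/1446) = 0.012883.
z = (0.572614 − 0.6)/0.012883 = -0.027386/0.012883 = -2.1257.
p-value = P(Z < -2.126) ≈ 0.0168, so at α = 0.05 we reject H₀.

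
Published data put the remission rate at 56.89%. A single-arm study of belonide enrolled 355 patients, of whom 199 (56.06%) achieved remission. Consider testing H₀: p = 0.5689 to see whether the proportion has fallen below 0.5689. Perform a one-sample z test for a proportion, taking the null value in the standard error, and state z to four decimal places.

z = -0.3172

p̂ = 199/355 ≈ 0.560563.
SE = √(p₀(1−p₀)/n) = √(0.24525/355) = 0.026284.
z = (0.560563 − 0.5689)/0.026284 = -0.008337/0.026284 = -0.3172.
p-value = P(Z < -0.317) ≈ 0.3756.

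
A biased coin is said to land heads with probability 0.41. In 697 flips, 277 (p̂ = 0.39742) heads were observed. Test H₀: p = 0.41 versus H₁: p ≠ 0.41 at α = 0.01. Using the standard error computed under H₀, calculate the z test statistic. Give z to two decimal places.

z = -0.68

p̂ = 277/697 ≈ 0.3974.
SE = √(p₀(1−p₀)/n) = √(0.2419/697) = 0.0186.
z = (0.3974 − 0.41)/0.0186 = -0.0126/0.0186 = -0.68.
Two-sided p-value ≈ 2·Φ(−0.675) = 0.4994. With α = 0.01, fail to reject H₀.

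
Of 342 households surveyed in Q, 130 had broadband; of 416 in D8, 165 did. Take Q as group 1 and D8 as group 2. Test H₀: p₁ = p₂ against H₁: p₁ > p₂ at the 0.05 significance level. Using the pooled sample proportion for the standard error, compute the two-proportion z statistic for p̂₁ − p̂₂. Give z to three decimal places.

p̂₁ = 130/342 ≈ 0.38012, p̂₂ = 165/416 ≈ 0.39663.
Pooled p̂ = (130+165)/(342+416) = 295/758 = 0.38918.
SE = √(0.237719 × 0.00532782) = 0.03559.
z = (0.38012 − 0.39663)/0.03559 = -0.01651/0.03559 = -0.464.
p-value = P(Z > -0.464) ≈ 0.6787, so at α = 0.05 we fail to reject H₀.

z = -0.464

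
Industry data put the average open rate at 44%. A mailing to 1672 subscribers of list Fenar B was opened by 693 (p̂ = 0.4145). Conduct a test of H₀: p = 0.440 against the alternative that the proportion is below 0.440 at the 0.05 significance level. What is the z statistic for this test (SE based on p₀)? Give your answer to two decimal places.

z = -2.10

p̂ = 693/1672 = 0.41447.
Standard error under H₀: √(0.44×0.56/1672) = 0.01214.
z = (0.41447 − 0.44)/0.01214 = -0.02553/0.01214 = -2.10.
p-value = P(Z < -2.103) ≈ 0.0177, so at α = 0.05 we reject H₀.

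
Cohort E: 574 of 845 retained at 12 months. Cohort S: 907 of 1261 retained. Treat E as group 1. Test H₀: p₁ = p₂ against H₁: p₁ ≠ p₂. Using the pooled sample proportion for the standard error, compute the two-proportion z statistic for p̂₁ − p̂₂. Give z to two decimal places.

z = -1.97

p̂₁ = 574/845 = 0.6793, p̂₂ = 907/1261 = 0.7193.
Pooled p̂ = (574+907)/(845+1261) = 1481/2106 = 0.7032.
SE = √(p̂(1−p̂)(1/n₁+1/n₂)) = √(0.7032·0.2968·0.00197645) = √(0.000412482) = 0.0203.
z = (0.6793 − 0.7193)/0.0203 = -0.0400/0.0203 = -1.97.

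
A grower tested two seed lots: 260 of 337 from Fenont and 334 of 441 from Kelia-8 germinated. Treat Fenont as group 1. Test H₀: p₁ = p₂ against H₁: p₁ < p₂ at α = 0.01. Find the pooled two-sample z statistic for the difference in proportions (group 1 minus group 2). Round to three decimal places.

z = 0.460

p̂₁ = 260/337 ≈ 0.77151, p̂₂ = 334/441 ≈ 0.75737.
Pooled p̂ = (260+334)/(337+441) = 594/778 = 0.76350.
SE = √(p̂(1−p̂)(1/n₁+1/n₂)) = √(0.76350·0.23650·0.00523493) = √(0.000945271) = 0.03075.
z = (0.77151 − 0.75737)/0.03075 = 0.01414/0.03075 = 0.460.
p-value = P(Z < 0.460) ≈ 0.6773; since p > α = 0.01, fail to reject H₀.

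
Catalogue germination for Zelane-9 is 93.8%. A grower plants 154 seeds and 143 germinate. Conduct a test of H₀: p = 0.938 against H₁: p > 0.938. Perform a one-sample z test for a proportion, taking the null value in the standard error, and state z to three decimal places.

z = -0.485

p̂ = 143/154 ≈ 0.92857.
SE = √(p₀(1−p₀)/n) = √(0.058156/154) = 0.01943.
z = (0.92857 − 0.938)/0.01943 = -0.00943/0.01943 = -0.485.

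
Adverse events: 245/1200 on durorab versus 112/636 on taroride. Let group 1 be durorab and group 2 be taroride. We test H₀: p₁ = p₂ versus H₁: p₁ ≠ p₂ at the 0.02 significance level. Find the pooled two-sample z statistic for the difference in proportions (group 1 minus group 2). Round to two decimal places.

z = 1.45

p̂₁ = 245/1200 ≈ 0.2042, p̂₂ = 112/636 ≈ 0.1761.
Pooled p̂ = (245+112)/(1200+636) = 357/1836 = 0.1944.
SE = √(0.156636 × 0.00240566) = 0.0194.
z = (0.2042 − 0.1761)/0.0194 = 0.0281/0.0194 = 1.45.
Two-sided p-value ≈ 2·Φ(−1.446) = 0.1482, so at α = 0.02 we fail to reject H₀.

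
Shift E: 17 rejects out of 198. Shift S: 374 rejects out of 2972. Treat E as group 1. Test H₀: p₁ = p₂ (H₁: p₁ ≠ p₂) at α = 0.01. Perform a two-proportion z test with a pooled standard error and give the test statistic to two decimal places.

p̂₁ = 17/198 ≈ 0.0859, p̂₂ = 374/2972 ≈ 0.1258.
Pooled p̂ = (17+374)/(198+2972) = 391/3170 = 0.1233.
SE = √(0.10813 × 0.00538698) = 0.0241.
z = (0.0859 − 0.1258)/0.0241 = -0.0399/0.0241 = -1.66.
Two-sided p-value ≈ 2·Φ(−1.657) = 0.0976; since p > α = 0.01, fail to reject H₀.

z = -1.66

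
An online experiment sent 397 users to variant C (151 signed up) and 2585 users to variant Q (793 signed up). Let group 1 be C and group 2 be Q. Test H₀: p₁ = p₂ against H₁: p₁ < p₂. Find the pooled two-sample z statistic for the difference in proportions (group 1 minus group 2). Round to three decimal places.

z = 2.935

p̂₁ = 151/397 = 0.38035, p̂₂ = 793/2585 = 0.30677.
Pooled p̂ = (151+793)/(397+2585) = 944/2982 = 0.31657.
SE = √(0.216352 × 0.00290574) = 0.02507.
z = (0.38035 − 0.30677)/0.02507 = 0.07358/0.02507 = 2.935.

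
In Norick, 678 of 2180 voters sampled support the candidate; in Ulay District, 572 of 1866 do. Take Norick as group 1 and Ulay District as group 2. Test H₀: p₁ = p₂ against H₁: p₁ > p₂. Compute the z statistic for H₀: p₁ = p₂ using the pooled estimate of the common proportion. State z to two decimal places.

p̂₁ = 678/2180 = 0.3110, p̂₂ = 572/1866 = 0.3065.
Pooled p̂ = (678+572)/(2180+1866) = 1250/4046 = 0.3089.
SE = √(p̂(1−p̂)(1/n₁+1/n₂)) = √(0.3089·0.6911·0.000994621) = √(0.00021235) = 0.0146.
z = (0.3110 − 0.3065)/0.0146 = 0.0045/0.0146 = 0.31.
p-value = P(Z > 0.307) ≈ 0.3795.

z = 0.31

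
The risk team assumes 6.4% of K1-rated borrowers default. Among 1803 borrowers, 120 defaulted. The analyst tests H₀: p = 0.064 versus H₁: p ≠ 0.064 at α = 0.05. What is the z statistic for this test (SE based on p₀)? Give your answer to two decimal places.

p̂ = 120/1803 ≈ 0.06656.
Under H₀, SE = √(0.064·0.936/1803) = √(3.32246e-05) = 0.00576.
z = (0.06656 − 0.064)/0.00576 = 0.00256/0.00576 = 0.44.
Two-sided p-value ≈ 2·Φ(−0.443) = 0.6575, so at α = 0.05 we fail to reject H₀.

z = 0.44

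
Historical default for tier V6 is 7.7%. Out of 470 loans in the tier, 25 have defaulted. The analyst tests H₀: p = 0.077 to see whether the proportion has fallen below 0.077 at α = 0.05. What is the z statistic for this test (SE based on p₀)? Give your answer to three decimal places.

p̂ = 25/470 = 0.05319.
SE = √(p₀(1−p₀)/n) = √(0.071071/470) = 0.01230.
z = (0.05319 − 0.077)/0.01230 = -0.02381/0.01230 = -1.936.
p-value = P(Z < -1.936) ≈ 0.0264; since p < α = 0.05, reject H₀.

z = -1.936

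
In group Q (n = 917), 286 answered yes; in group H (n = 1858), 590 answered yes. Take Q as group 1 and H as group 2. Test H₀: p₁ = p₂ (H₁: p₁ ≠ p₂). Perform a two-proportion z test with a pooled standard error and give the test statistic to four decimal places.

z = -0.3017

p̂₁ = 286/917 ≈ 0.311887, p̂₂ = 590/1858 ≈ 0.317546.
Pooled p̂ = (286+590)/(917+1858) = 876/2775 = 0.315676.
SE = √(p̂(1−p̂)(1/n₁+1/n₂)) = √(0.315676·0.684324·0.00162873) = √(0.000351845) = 0.018758.
z = (0.311887 − 0.317546)/0.018758 = -0.005659/0.018758 = -0.3017.
Two-sided p-value ≈ 2·Φ(−0.302) = 0.7629.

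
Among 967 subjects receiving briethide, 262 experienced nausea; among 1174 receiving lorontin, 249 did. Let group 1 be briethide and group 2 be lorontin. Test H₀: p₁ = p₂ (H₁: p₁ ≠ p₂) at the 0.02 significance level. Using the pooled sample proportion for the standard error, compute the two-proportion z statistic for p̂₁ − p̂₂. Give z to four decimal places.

p̂₁ = 262/967 ≈ 0.270941, p̂₂ = 249/1174 ≈ 0.212095.
Pooled p̂ = (262+249)/(967+1174) = 511/2141 = 0.238674.
SE = √(0.181708 × 0.00188591) = 0.018512.
z = (0.270941 − 0.212095)/0.018512 = 0.058846/0.018512 = 3.1788.
Two-sided p-value ≈ 2·Φ(−3.179) = 0.0015, so at α = 0.02 we reject H₀.

z = 3.1788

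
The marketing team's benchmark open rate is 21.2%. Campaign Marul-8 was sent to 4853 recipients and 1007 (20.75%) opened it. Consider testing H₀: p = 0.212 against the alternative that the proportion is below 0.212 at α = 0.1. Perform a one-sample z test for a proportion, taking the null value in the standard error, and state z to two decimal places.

p̂ = 1007/4853 = 0.20750.
SE = √(p₀(1−p₀)/n) = √(0.16706/4853) = 0.00587.
z = (0.20750 − 0.212)/0.00587 = -0.00450/0.00587 = -0.77.
p-value = P(Z < -0.767) ≈ 0.2216; since p > α = 0.1, fail to reject H₀.

z = -0.77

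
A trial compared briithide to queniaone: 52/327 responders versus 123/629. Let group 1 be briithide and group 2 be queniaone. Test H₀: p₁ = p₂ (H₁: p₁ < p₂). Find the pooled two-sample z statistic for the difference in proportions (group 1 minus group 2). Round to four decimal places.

z = -1.3855

p̂₁ = 52/327 ≈ 0.159021, p̂₂ = 123/629 ≈ 0.195548.
Pooled p̂ = (52+123)/(327+629) = 175/956 = 0.183054.
SE = √(p̂(1−p̂)(1/n₁+1/n₂)) = √(0.183054·0.816946·0.00464793) = √(0.000695077) = 0.026364.
z = (0.159021 − 0.195548)/0.026364 = -0.036527/0.026364 = -1.3855.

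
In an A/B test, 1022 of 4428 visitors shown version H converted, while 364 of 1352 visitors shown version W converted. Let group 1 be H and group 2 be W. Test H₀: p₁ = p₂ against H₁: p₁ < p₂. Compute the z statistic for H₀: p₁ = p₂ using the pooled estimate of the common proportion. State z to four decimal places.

p̂₁ = 1022/4428 = 0.2308040, p̂₂ = 364/1352 = 0.2692308.
Pooled p̂ = (1022+364)/(4428+1352) = 1386/5780 = 0.2397924.
SE = √(0.182292 × 0.000965481) = 0.0132665.
z = (0.2308040 − 0.2692308)/0.0132665 = -0.0384268/0.0132665 = -2.8965.
p-value = P(Z < -2.897) ≈ 0.0019.

z = -2.8965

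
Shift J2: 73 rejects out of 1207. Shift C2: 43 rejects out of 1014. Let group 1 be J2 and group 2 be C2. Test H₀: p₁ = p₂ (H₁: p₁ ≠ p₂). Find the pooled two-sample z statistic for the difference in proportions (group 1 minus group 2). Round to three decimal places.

z = 1.907

p̂₁ = 73/1207 ≈ 0.060481, p̂₂ = 43/1014 ≈ 0.042406.
Pooled p̂ = (73+43)/(1207+1014) = 116/2221 = 0.052229.
SE = √(0.0495009 × 0.00181469) = 0.009478.
z = (0.060481 − 0.042406)/0.009478 = 0.018075/0.009478 = 1.907.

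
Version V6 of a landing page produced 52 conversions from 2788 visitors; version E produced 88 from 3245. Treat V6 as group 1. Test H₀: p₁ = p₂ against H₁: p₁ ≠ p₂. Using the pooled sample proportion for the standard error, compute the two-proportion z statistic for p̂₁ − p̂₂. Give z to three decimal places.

p̂₁ = 52/2788 ≈ 0.018651, p̂₂ = 88/3245 ≈ 0.027119.
Pooled p̂ = (52+88)/(2788+3245) = 140/6033 = 0.023206.
SE = √(0.0226672 × 0.000666846) = 0.003888.
z = (0.018651 − 0.027119)/0.003888 = -0.008468/0.003888 = -2.178.
Two-sided p-value ≈ 2·Φ(−2.178) = 0.0294.

z = -2.178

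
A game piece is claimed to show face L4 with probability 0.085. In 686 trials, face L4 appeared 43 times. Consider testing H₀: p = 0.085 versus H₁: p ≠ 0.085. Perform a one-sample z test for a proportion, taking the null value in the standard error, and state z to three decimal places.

z = -2.096

p̂ = 43/686 = 0.06268.
Under H₀, SE = √(0.085·0.915/686) = √(0.000113375) = 0.01065.
z = (0.06268 − 0.085)/0.01065 = -0.02232/0.01065 = -2.096.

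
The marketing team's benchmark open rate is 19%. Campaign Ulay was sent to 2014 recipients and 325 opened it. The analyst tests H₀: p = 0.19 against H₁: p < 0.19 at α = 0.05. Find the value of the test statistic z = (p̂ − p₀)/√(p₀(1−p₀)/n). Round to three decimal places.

z = -3.275

p̂ = 325/2014 ≈ 0.161370.
Standard error under H₀: √(0.19×0.81/2014) = 0.008742.
z = (0.161370 − 0.19)/0.008742 = -0.028630/0.008742 = -3.275.
p-value = P(Z < -3.275) ≈ 0.0005, so at α = 0.05 we reject H₀.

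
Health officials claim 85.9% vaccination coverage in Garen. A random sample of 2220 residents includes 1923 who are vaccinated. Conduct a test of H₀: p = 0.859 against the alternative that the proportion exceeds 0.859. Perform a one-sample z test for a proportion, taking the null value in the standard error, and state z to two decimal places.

z = 0.98

p̂ = 1923/2220 ≈ 0.86622.
Standard error under H₀: √(0.859×0.141/2220) = 0.00739.
z = (0.86622 − 0.859)/0.00739 = 0.00722/0.00739 = 0.98.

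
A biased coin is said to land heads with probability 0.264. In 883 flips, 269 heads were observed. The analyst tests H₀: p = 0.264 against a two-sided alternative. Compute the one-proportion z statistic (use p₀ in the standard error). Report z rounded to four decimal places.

z = 2.7399

p̂ = 269/883 = 0.304643.
Under H₀, SE = √(0.264·0.736/883) = √(0.00022005) = 0.014834.
z = (0.304643 − 0.264)/0.014834 = 0.040643/0.014834 = 2.7399.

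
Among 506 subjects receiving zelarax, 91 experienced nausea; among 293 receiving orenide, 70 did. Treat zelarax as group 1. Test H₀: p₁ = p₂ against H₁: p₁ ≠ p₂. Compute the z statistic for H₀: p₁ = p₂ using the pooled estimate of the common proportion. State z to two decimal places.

p̂₁ = 91/506 ≈ 0.1798, p̂₂ = 70/293 ≈ 0.2389.
Pooled p̂ = (91+70)/(506+293) = 161/799 = 0.2015.
SE = √(p̂(1−p̂)(1/n₁+1/n₂)) = √(0.2015·0.7985·0.00538925) = √(0.000867125) = 0.0294.
z = (0.1798 − 0.2389)/0.0294 = -0.0591/0.0294 = -2.01.
p-value = 2·P(Z > 2.006) ≈ 0.0449.

z = -2.01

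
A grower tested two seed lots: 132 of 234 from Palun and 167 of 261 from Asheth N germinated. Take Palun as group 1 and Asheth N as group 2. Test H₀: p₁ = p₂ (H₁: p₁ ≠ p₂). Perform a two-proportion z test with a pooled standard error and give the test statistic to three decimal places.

p̂₁ = 132/234 ≈ 0.56410, p̂₂ = 167/261 ≈ 0.63985.
Pooled p̂ = (132+167)/(234+261) = 299/495 = 0.60404.
SE = √(p̂(1−p̂)(1/n₁+1/n₂)) = √(0.60404·0.39596·0.00810492) = √(0.0019385) = 0.04403.
z = (0.56410 − 0.63985)/0.04403 = -0.07575/0.04403 = -1.720.

z = -1.720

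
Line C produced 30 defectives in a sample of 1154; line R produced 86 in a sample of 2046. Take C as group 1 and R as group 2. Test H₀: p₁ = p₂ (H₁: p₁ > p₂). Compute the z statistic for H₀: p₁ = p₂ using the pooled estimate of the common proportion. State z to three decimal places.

p̂₁ = 30/1154 ≈ 0.0259965, p̂₂ = 86/2046 ≈ 0.0420332.
Pooled p̂ = (30+86)/(1154+2046) = 116/3200 = 0.0362500.
SE = √(p̂(1−p̂)(1/n₁+1/n₂)) = √(0.0362500·0.9637500·0.00135531) = √(4.7349e-05) = 0.0068811.
z = (0.0259965 − 0.0420332)/0.0068811 = -0.0160367/0.0068811 = -2.331.
p-value = P(Z > -2.331) ≈ 0.9901.

z = -2.331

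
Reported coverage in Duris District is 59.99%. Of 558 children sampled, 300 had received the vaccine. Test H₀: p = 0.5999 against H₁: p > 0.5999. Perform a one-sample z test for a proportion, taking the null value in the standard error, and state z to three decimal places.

z = -3.002

p̂ = 300/558 ≈ 0.53763.
Standard error under H₀: √(0.5999×0.4001/558) = 0.02074.
z = (0.53763 − 0.5999)/0.02074 = -0.06227/0.02074 = -3.002.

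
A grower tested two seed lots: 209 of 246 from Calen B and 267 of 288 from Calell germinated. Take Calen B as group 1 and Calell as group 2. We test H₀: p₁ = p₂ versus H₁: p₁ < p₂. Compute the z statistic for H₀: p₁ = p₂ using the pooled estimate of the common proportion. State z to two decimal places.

p̂₁ = 209/246 = 0.8496, p̂₂ = 267/288 = 0.9271.
Pooled p̂ = (209+267)/(246+288) = 476/534 = 0.8914.
SE = √(0.0968172 × 0.00753726) = 0.0270.
z = (0.8496 − 0.9271)/0.0270 = -0.0775/0.0270 = -2.87.

z = -2.87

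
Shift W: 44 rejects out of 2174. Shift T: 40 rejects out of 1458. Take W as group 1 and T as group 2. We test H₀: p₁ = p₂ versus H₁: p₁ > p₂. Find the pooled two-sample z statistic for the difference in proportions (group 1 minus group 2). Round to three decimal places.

z = -1.414

p̂₁ = 44/2174 = 0.020239, p̂₂ = 40/1458 = 0.027435.
Pooled p̂ = (44+40)/(2174+1458) = 84/3632 = 0.023128.
SE = √(0.0225929 × 0.00114585) = 0.005088.
z = (0.020239 − 0.027435)/0.005088 = -0.007196/0.005088 = -1.414.
p-value = P(Z > -1.414) ≈ 0.9214.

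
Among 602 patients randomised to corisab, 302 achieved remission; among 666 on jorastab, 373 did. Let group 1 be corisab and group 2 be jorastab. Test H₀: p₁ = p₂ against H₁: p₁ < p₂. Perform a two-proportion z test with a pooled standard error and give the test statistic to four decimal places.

p̂₁ = 302/602 ≈ 0.501661, p̂₂ = 373/666 ≈ 0.560060.
Pooled p̂ = (302+373)/(602+666) = 675/1268 = 0.532334.
SE = √(p̂(1−p̂)(1/n₁+1/n₂)) = √(0.532334·0.467666·0.00316263) = √(0.000787351) = 0.028060.
z = (0.501661 − 0.560060)/0.028060 = -0.058399/0.028060 = -2.0812.
p-value = P(Z < -2.081) ≈ 0.0187.

z = -2.0812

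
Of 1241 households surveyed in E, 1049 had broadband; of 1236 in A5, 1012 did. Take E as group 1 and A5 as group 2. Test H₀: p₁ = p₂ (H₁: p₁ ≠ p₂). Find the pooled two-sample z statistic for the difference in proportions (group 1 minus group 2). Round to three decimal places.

p̂₁ = 1049/1241 = 0.845286, p̂₂ = 1012/1236 = 0.818770.
Pooled p̂ = (1049+1012)/(1241+1236) = 2061/2477 = 0.832055.
SE = √(p̂(1−p̂)(1/n₁+1/n₂)) = √(0.832055·0.167945·0.00161486) = √(0.00022566) = 0.015022.
z = (0.845286 − 0.818770)/0.015022 = 0.026516/0.015022 = 1.765.
p-value = 2·P(Z > 1.765) ≈ 0.0775.

z = 1.765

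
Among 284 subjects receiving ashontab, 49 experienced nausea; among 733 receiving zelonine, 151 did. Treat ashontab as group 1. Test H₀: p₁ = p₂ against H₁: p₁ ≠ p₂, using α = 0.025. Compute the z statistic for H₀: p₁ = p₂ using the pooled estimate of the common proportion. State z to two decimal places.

p̂₁ = 49/284 = 0.17254, p̂₂ = 151/733 = 0.20600.
Pooled p̂ = (49+151)/(284+733) = 200/1017 = 0.19666.
SE = √(p̂(1−p̂)(1/n₁+1/n₂)) = √(0.19666·0.80334·0.00488538) = √(0.000771807) = 0.02778.
z = (0.17254 − 0.20600)/0.02778 = -0.03346/0.02778 = -1.20.
p-value = 2·P(Z > 1.205) ≈ 0.2283, so at α = 0.025 we fail to reject H₀.

z = -1.20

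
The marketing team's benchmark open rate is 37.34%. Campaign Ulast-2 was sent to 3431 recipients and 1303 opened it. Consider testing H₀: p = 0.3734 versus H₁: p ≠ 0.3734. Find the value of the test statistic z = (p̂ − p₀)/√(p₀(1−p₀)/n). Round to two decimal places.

z = 0.77

p̂ = 1303/3431 = 0.3798.
Under H₀, SE = √(0.3734·0.6266/3431) = √(6.81937e-05) = 0.0083.
z = (0.3798 − 0.3734)/0.0083 = 0.0064/0.0083 = 0.77.
p-value = 2·P(Z > 0.772) ≈ 0.4403.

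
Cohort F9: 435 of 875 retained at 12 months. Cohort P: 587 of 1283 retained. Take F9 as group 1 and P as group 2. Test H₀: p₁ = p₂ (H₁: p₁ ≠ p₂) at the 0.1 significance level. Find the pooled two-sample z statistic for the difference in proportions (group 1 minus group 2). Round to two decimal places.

p̂₁ = 435/875 = 0.4971, p̂₂ = 587/1283 = 0.4575.
Pooled p̂ = (435+587)/(875+1283) = 1022/2158 = 0.4736.
SE = √(p̂(1−p̂)(1/n₁+1/n₂)) = √(0.4736·0.5264·0.00192228) = √(0.000479229) = 0.0219.
z = (0.4971 − 0.4575)/0.0219 = 0.0396/0.0219 = 1.81.
p-value = 2·P(Z > 1.810) ≈ 0.0703. With α = 0.1, reject H₀.

z = 1.81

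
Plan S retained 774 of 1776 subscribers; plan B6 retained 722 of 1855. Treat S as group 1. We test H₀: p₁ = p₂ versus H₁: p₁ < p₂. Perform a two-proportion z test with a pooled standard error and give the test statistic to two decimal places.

z = 2.85

p̂₁ = 774/1776 = 0.43581, p̂₂ = 722/1855 = 0.38922.
Pooled p̂ = (774+722)/(1776+1855) = 1496/3631 = 0.41201.
SE = √(0.242257 × 0.00110215) = 0.01634.
z = (0.43581 − 0.38922)/0.01634 = 0.04659/0.01634 = 2.85.
p-value = P(Z < 2.851) ≈ 0.9978.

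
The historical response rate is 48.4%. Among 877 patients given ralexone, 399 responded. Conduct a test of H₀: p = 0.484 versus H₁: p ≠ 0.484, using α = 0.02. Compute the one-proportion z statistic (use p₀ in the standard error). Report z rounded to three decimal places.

p̂ = 399/877 = 0.454960.
Under H₀, SE = √(0.484·0.516/877) = √(0.000284771) = 0.016875.
z = (0.454960 − 0.484)/0.016875 = -0.029040/0.016875 = -1.721.
p-value = 2·P(Z > 1.721) ≈ 0.0853. With α = 0.02, fail to reject H₀.

z = -1.721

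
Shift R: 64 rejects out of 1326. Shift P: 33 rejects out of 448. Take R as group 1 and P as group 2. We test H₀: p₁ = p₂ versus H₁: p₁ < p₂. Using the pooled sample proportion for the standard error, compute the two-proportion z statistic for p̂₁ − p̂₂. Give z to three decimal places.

z = -2.044

p̂₁ = 64/1326 = 0.04827, p̂₂ = 33/448 = 0.07366.
Pooled p̂ = (64+33)/(1326+448) = 97/1774 = 0.05468.
SE = √(p̂(1−p̂)(1/n₁+1/n₂)) = √(0.05468·0.94532·0.00298629) = √(0.000154358) = 0.01242.
z = (0.04827 − 0.07366)/0.01242 = -0.02539/0.01242 = -2.044.
p-value = P(Z < -2.044) ≈ 0.0205.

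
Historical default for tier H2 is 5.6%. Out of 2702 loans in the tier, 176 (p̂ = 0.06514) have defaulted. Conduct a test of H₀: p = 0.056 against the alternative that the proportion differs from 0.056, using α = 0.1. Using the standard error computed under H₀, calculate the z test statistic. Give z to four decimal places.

p̂ = 176/2702 = 0.0651369.
Under H₀, SE = √(0.056·0.944/2702) = √(1.95648e-05) = 0.0044232.
z = (0.0651369 − 0.056)/0.0044232 = 0.0091369/0.0044232 = 2.0657.
Two-sided p-value ≈ 2·Φ(−2.066) = 0.0389. With α = 0.1, reject H₀.

z = 2.0657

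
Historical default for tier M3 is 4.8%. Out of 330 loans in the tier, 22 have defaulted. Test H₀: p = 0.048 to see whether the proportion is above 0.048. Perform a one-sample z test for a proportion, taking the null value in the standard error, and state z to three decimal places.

p̂ = 22/330 = 0.06667.
Under H₀, SE = √(0.048·0.952/330) = √(0.000138473) = 0.01177.
z = (0.06667 − 0.048)/0.01177 = 0.01867/0.01177 = 1.586.

z = 1.586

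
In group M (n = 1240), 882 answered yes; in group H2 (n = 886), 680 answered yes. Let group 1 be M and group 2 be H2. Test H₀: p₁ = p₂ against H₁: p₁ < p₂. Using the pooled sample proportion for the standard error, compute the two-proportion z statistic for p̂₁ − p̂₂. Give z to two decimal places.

p̂₁ = 882/1240 ≈ 0.71129, p̂₂ = 680/886 ≈ 0.76749.
Pooled p̂ = (882+680)/(1240+886) = 1562/2126 = 0.73471.
SE = √(0.19491 × 0.00193512) = 0.01942.
z = (0.71129 − 0.76749)/0.01942 = -0.05620/0.01942 = -2.89.

z = -2.89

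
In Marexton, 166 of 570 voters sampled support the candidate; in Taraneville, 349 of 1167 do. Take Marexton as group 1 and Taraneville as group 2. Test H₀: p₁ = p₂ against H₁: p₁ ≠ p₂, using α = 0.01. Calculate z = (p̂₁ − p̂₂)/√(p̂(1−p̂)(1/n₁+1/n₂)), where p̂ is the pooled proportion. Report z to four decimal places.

z = -0.3355

p̂₁ = 166/570 = 0.291228, p̂₂ = 349/1167 = 0.299057.
Pooled p̂ = (166+349)/(570+1167) = 515/1737 = 0.296488.
SE = √(p̂(1−p̂)(1/n₁+1/n₂)) = √(0.296488·0.703512·0.00261128) = √(0.000544669) = 0.023338.
z = (0.291228 − 0.299057)/0.023338 = -0.007829/0.023338 = -0.3355.
Two-sided p-value ≈ 2·Φ(−0.335) = 0.7373, so at α = 0.01 we fail to reject H₀.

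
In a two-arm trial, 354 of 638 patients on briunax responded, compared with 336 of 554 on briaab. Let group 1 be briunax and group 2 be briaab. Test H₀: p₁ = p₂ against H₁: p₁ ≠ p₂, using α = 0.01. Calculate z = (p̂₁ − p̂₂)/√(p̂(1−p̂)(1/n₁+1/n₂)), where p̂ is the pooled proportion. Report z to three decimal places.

p̂₁ = 354/638 ≈ 0.55486, p̂₂ = 336/554 ≈ 0.60650.
Pooled p̂ = (354+336)/(638+554) = 690/1192 = 0.57886.
SE = √(0.243781 × 0.00337245) = 0.02867.
z = (0.55486 − 0.60650)/0.02867 = -0.05164/0.02867 = -1.801.
p-value = 2·P(Z > 1.801) ≈ 0.0717, so at α = 0.01 we fail to reject H₀.

z = -1.801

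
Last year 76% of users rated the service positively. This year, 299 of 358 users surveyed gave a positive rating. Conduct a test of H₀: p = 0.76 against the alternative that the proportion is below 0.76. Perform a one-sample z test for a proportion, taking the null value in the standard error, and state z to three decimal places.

p̂ = 299/358 ≈ 0.835196.
Under H₀, SE = √(0.76·0.24/358) = √(0.000509497) = 0.022572.
z = (0.835196 − 0.76)/0.022572 = 0.075196/0.022572 = 3.331.

z = 3.331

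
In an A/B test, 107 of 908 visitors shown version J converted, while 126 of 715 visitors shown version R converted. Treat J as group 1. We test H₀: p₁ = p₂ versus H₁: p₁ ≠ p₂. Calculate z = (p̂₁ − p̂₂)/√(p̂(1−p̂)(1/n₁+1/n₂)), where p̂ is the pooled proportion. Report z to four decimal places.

z = -3.3301

p̂₁ = 107/908 = 0.117841, p̂₂ = 126/715 = 0.176224.
Pooled p̂ = (107+126)/(908+715) = 233/1623 = 0.143561.
SE = √(p̂(1−p̂)(1/n₁+1/n₂)) = √(0.143561·0.856439·0.00249992) = √(0.000307369) = 0.017532.
z = (0.117841 − 0.176224)/0.017532 = -0.058383/0.017532 = -3.3301.
p-value = 2·P(Z > 3.330) ≈ 0.0009.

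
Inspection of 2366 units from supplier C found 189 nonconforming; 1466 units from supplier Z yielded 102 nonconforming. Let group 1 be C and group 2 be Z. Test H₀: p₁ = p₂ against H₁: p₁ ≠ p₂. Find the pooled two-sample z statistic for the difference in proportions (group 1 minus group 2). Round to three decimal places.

p̂₁ = 189/2366 = 0.07988, p̂₂ = 102/1466 = 0.06958.
Pooled p̂ = (189+102)/(2366+1466) = 291/3832 = 0.07594.
SE = √(p̂(1−p̂)(1/n₁+1/n₂)) = √(0.07594·0.92406·0.00110478) = √(7.75255e-05) = 0.00880.
z = (0.07988 − 0.06958)/0.00880 = 0.01030/0.00880 = 1.170.

z = 1.170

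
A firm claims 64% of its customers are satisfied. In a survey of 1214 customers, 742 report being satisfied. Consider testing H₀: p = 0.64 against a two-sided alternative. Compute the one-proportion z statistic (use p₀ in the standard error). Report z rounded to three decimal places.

z = -2.090

p̂ = 742/1214 = 0.61120.
Under H₀, SE = √(0.64·0.36/1214) = √(0.000189786) = 0.01378.
z = (0.61120 − 0.64)/0.01378 = -0.02880/0.01378 = -2.090.
p-value = 2·P(Z > 2.090) ≈ 0.0366.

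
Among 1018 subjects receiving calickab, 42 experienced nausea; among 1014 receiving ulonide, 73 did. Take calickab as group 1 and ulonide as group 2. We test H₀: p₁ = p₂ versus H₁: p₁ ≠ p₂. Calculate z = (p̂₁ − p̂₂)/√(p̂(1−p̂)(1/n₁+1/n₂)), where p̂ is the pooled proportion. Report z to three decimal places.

z = -2.998

p̂₁ = 42/1018 ≈ 0.04126, p̂₂ = 73/1014 ≈ 0.07199.
Pooled p̂ = (42+73)/(1018+1014) = 115/2032 = 0.05659.
SE = √(p̂(1−p̂)(1/n₁+1/n₂)) = √(0.05659·0.94341·0.00196851) = √(0.000105102) = 0.01025.
z = (0.04126 − 0.07199)/0.01025 = -0.03073/0.01025 = -2.998.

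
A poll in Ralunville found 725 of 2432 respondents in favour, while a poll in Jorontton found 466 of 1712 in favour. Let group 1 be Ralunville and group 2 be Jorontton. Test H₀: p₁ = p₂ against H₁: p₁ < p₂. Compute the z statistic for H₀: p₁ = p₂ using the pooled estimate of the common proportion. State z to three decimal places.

z = 1.815

p̂₁ = 725/2432 ≈ 0.298109, p̂₂ = 466/1712 ≈ 0.272196.
Pooled p̂ = (725+466)/(2432+1712) = 1191/4144 = 0.287403.
SE = √(0.204803 × 0.000995296) = 0.014277.
z = (0.298109 − 0.272196)/0.014277 = 0.025913/0.014277 = 1.815.
p-value = P(Z < 1.815) ≈ 0.9652.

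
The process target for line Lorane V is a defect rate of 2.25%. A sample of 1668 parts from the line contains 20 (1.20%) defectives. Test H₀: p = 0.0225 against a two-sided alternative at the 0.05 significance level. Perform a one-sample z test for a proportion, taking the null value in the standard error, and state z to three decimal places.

z = -2.894

p̂ = 20/1668 = 0.0119904.
Standard error under H₀: √(0.0225×0.9775/1668) = 0.0036312.
z = (0.0119904 − 0.0225)/0.0036312 = -0.0105096/0.0036312 = -2.894.
p-value = 2·P(Z > 2.894) ≈ 0.0038. With α = 0.05, reject H₀.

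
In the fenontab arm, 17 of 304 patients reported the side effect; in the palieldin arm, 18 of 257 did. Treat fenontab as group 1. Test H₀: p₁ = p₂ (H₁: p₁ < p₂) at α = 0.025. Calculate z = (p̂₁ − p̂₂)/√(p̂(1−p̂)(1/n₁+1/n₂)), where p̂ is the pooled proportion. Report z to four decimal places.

p̂₁ = 17/304 ≈ 0.055921, p̂₂ = 18/257 ≈ 0.070039.
Pooled p̂ = (17+18)/(304+257) = 35/561 = 0.062389.
SE = √(p̂(1−p̂)(1/n₁+1/n₂)) = √(0.062389·0.937611·0.00718052) = √(0.000420034) = 0.020495.
z = (0.055921 − 0.070039)/0.020495 = -0.014118/0.020495 = -0.6889.
p-value = P(Z < -0.689) ≈ 0.2455; since p > α = 0.025, fail to reject H₀.

z = -0.6889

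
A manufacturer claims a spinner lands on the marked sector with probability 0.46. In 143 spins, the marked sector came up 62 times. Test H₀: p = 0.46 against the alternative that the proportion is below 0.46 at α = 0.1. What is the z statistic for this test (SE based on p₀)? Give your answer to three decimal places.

z = -0.634

p̂ = 62/143 ≈ 0.43357.
SE = √(p₀(1−p₀)/n) = √(0.2484/143) = 0.04168.
z = (0.43357 − 0.46)/0.04168 = -0.02643/0.04168 = -0.634.
p-value = P(Z < -0.634) ≈ 0.2630, so at α = 0.1 we fail to reject H₀.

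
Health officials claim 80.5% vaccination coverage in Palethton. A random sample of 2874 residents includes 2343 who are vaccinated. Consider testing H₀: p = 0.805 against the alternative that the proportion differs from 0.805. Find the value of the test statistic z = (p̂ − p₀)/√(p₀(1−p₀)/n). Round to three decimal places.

p̂ = 2343/2874 = 0.81524.
Standard error under H₀: √(0.805×0.195/2874) = 0.00739.
z = (0.81524 − 0.805)/0.00739 = 0.01024/0.00739 = 1.386.

z = 1.386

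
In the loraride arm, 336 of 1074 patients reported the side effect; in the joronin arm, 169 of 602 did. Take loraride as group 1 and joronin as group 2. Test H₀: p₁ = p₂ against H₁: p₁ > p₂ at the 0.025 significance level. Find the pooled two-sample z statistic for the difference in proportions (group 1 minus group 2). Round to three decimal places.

p̂₁ = 336/1074 ≈ 0.31285, p̂₂ = 169/602 ≈ 0.28073.
Pooled p̂ = (336+169)/(1074+602) = 505/1676 = 0.30131.
SE = √(p̂(1−p̂)(1/n₁+1/n₂)) = √(0.30131·0.69869·0.00259223) = √(0.000545725) = 0.02336.
z = (0.31285 − 0.28073)/0.02336 = 0.03212/0.02336 = 1.375.
p-value = P(Z > 1.375) ≈ 0.0846. With α = 0.025, fail to reject H₀.

z = 1.375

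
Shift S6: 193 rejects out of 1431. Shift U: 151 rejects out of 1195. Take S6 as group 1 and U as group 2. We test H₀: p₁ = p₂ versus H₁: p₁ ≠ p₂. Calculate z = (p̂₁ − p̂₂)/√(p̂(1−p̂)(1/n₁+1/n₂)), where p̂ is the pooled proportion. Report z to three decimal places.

z = 0.644

p̂₁ = 193/1431 ≈ 0.13487, p̂₂ = 151/1195 ≈ 0.12636.
Pooled p̂ = (193+151)/(1431+1195) = 344/2626 = 0.13100.
SE = √(0.113837 × 0.00153563) = 0.01322.
z = (0.13487 − 0.12636)/0.01322 = 0.00851/0.01322 = 0.644.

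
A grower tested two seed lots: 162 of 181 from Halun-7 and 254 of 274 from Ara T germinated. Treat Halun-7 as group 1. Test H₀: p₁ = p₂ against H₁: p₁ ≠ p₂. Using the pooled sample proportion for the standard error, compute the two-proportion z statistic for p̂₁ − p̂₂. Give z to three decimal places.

z = -1.193

p̂₁ = 162/181 = 0.89503, p̂₂ = 254/274 = 0.92701.
Pooled p̂ = (162+254)/(181+274) = 416/455 = 0.91429.
SE = √(0.0783673 × 0.0091745) = 0.02681.
z = (0.89503 − 0.92701)/0.02681 = -0.03198/0.02681 = -1.193.
p-value = 2·P(Z > 1.193) ≈ 0.2330.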